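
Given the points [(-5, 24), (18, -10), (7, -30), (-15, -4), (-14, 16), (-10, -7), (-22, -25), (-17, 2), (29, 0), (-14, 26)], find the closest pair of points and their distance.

Computing all pairwise distances among 10 points:

d((-5, 24), (18, -10)) = 41.0488
d((-5, 24), (7, -30)) = 55.3173
d((-5, 24), (-15, -4)) = 29.7321
d((-5, 24), (-14, 16)) = 12.0416
d((-5, 24), (-10, -7)) = 31.4006
d((-5, 24), (-22, -25)) = 51.8652
d((-5, 24), (-17, 2)) = 25.0599
d((-5, 24), (29, 0)) = 41.6173
d((-5, 24), (-14, 26)) = 9.2195
d((18, -10), (7, -30)) = 22.8254
d((18, -10), (-15, -4)) = 33.541
d((18, -10), (-14, 16)) = 41.2311
d((18, -10), (-10, -7)) = 28.1603
d((18, -10), (-22, -25)) = 42.72
d((18, -10), (-17, 2)) = 37.0
d((18, -10), (29, 0)) = 14.8661
d((18, -10), (-14, 26)) = 48.1664
d((7, -30), (-15, -4)) = 34.0588
d((7, -30), (-14, 16)) = 50.5668
d((7, -30), (-10, -7)) = 28.6007
d((7, -30), (-22, -25)) = 29.4279
d((7, -30), (-17, 2)) = 40.0
d((7, -30), (29, 0)) = 37.2022
d((7, -30), (-14, 26)) = 59.808
d((-15, -4), (-14, 16)) = 20.025
d((-15, -4), (-10, -7)) = 5.831 <-- minimum
d((-15, -4), (-22, -25)) = 22.1359
d((-15, -4), (-17, 2)) = 6.3246
d((-15, -4), (29, 0)) = 44.1814
d((-15, -4), (-14, 26)) = 30.0167
d((-14, 16), (-10, -7)) = 23.3452
d((-14, 16), (-22, -25)) = 41.7732
d((-14, 16), (-17, 2)) = 14.3178
d((-14, 16), (29, 0)) = 45.8803
d((-14, 16), (-14, 26)) = 10.0
d((-10, -7), (-22, -25)) = 21.6333
d((-10, -7), (-17, 2)) = 11.4018
d((-10, -7), (29, 0)) = 39.6232
d((-10, -7), (-14, 26)) = 33.2415
d((-22, -25), (-17, 2)) = 27.4591
d((-22, -25), (29, 0)) = 56.7979
d((-22, -25), (-14, 26)) = 51.6236
d((-17, 2), (29, 0)) = 46.0435
d((-17, 2), (-14, 26)) = 24.1868
d((29, 0), (-14, 26)) = 50.2494

Closest pair: (-15, -4) and (-10, -7) with distance 5.831

The closest pair is (-15, -4) and (-10, -7) with Euclidean distance 5.831. For 10 points, brute-force pairwise comparison is shown above. For large n, the divide-and-conquer algorithm (sort by x, recurse on halves, check the dividing strip) achieves O(n log n).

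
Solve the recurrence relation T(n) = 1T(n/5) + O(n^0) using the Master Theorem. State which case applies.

Master Theorem for T(n) = 1T(n/5) + O(n^0):

a = 1, b = 5, c = 0
log_b(a) = log_5(1) = 0.0000

Case 2: c = 0 = log_5(1) = 0.0000
T(n) = O(n^0 log n) = O(log n)

For T(n) = 1T(n/5) + O(n^0): log_5(1) = 0.0000. This is Case 2 of the Master Theorem (c = log_b(a), equal work at all levels), giving O(log n).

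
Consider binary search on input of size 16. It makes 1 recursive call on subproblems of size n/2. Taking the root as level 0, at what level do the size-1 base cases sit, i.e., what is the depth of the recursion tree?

For divide and conquer with division factor 2:

Problem sizes at each level:
Level 0: 16
Level 1: 8
Level 2: 4
Level 3: 2
Level 4: 1

The root is level 0 and the size-1 base case is level 4 (the tree spans levels 0 through 4, i.e. 5 levels counting the root), so the depth is the number of divisions: log_2(16) = 4

The recursion tree depth is log_2(16) = 4. At each level, the problem size is divided by 2, so it takes 4 divisions to reduce to a base case of size 1. The algorithm makes 1 recursive call at each level.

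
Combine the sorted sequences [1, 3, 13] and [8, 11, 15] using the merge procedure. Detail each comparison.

Merging process:

Compare 1 vs 8: take 1 from left. Merged: [1]
Compare 3 vs 8: take 3 from left. Merged: [1, 3]
Compare 13 vs 8: take 8 from right. Merged: [1, 3, 8]
Compare 13 vs 11: take 11 from right. Merged: [1, 3, 8, 11]
Compare 13 vs 15: take 13 from left. Merged: [1, 3, 8, 11, 13]
Append remaining from right: [15]. Merged: [1, 3, 8, 11, 13, 15]

Final merged array: [1, 3, 8, 11, 13, 15]
Total comparisons: 5

The merged array is [1, 3, 8, 11, 13, 15], requiring 5 comparisons. The merge step runs in O(n) time where n is the total number of elements.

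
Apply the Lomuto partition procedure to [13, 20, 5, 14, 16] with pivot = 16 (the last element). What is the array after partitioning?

Lomuto partition with pivot = 16:

Initial array: [13, 20, 5, 14, 16]

arr[0]=13 <= 16: swap with position 0, array becomes [13, 20, 5, 14, 16]
arr[1]=20 > 16: no swap
arr[2]=5 <= 16: swap with position 1, array becomes [13, 5, 20, 14, 16]
arr[3]=14 <= 16: swap with position 2, array becomes [13, 5, 14, 20, 16]

Place pivot at position 3: [13, 5, 14, 16, 20]
Pivot position: 3

After partitioning with pivot 16, the array becomes [13, 5, 14, 16, 20]. The pivot is placed at index 3. All elements to the left of the pivot are <= 16, and all elements to the right are > 16.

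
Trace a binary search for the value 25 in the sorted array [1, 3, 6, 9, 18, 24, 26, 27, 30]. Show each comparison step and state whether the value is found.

Binary search for 25 in [1, 3, 6, 9, 18, 24, 26, 27, 30]:

lo=0, hi=8, mid=4, arr[mid]=18 -> 18 < 25, search right half
lo=5, hi=8, mid=6, arr[mid]=26 -> 26 > 25, search left half
lo=5, hi=5, mid=5, arr[mid]=24 -> 24 < 25, search right half
lo=6 > hi=5, target 25 not found

Binary search determines that 25 is not in the array after 3 comparisons. The search space was exhausted without finding the target.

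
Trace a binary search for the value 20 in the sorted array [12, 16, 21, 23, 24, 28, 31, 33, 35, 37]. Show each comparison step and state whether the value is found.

Binary search for 20 in [12, 16, 21, 23, 24, 28, 31, 33, 35, 37]:

lo=0, hi=9, mid=4, arr[mid]=24 -> 24 > 20, search left half
lo=0, hi=3, mid=1, arr[mid]=16 -> 16 < 20, search right half
lo=2, hi=3, mid=2, arr[mid]=21 -> 21 > 20, search left half
lo=2 > hi=1, target 20 not found

Binary search determines that 20 is not in the array after 3 comparisons. The search space was exhausted without finding the target.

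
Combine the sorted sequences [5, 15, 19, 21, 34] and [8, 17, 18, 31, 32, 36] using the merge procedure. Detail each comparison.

Merging process:

Compare 5 vs 8: take 5 from left. Merged: [5]
Compare 15 vs 8: take 8 from right. Merged: [5, 8]
Compare 15 vs 17: take 15 from left. Merged: [5, 8, 15]
Compare 19 vs 17: take 17 from right. Merged: [5, 8, 15, 17]
Compare 19 vs 18: take 18 from right. Merged: [5, 8, 15, 17, 18]
Compare 19 vs 31: take 19 from left. Merged: [5, 8, 15, 17, 18, 19]
Compare 21 vs 31: take 21 from left. Merged: [5, 8, 15, 17, 18, 19, 21]
Compare 34 vs 31: take 31 from right. Merged: [5, 8, 15, 17, 18, 19, 21, 31]
Compare 34 vs 32: take 32 from right. Merged: [5, 8, 15, 17, 18, 19, 21, 31, 32]
Compare 34 vs 36: take 34 from left. Merged: [5, 8, 15, 17, 18, 19, 21, 31, 32, 34]
Append remaining from right: [36]. Merged: [5, 8, 15, 17, 18, 19, 21, 31, 32, 34, 36]

Final merged array: [5, 8, 15, 17, 18, 19, 21, 31, 32, 34, 36]
Total comparisons: 10

The merged array is [5, 8, 15, 17, 18, 19, 21, 31, 32, 34, 36], requiring 10 comparisons. The merge step runs in O(n) time where n is the total number of elements.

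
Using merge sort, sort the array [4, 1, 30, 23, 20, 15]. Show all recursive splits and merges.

Merge sort trace:

Split: [4, 1, 30, 23, 20, 15] -> [4, 1, 30] and [23, 20, 15]
  Split: [4, 1, 30] -> [4] and [1, 30]
    Split: [1, 30] -> [1] and [30]
    Merge: [1] + [30] -> [1, 30]
  Merge: [4] + [1, 30] -> [1, 4, 30]
  Split: [23, 20, 15] -> [23] and [20, 15]
    Split: [20, 15] -> [20] and [15]
    Merge: [20] + [15] -> [15, 20]
  Merge: [23] + [15, 20] -> [15, 20, 23]
Merge: [1, 4, 30] + [15, 20, 23] -> [1, 4, 15, 20, 23, 30]

Final sorted array: [1, 4, 15, 20, 23, 30]

The merge sort proceeds by recursively splitting the array and merging sorted halves.
After all merges, the sorted array is [1, 4, 15, 20, 23, 30].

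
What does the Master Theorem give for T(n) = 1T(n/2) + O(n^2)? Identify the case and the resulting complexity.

Master Theorem for T(n) = 1T(n/2) + O(n^2):

a = 1, b = 2, c = 2
log_b(a) = log_2(1) = 0.0000

Case 3: c = 2 > log_2(1) = 0.0000
T(n) = O(n^2) = O(n^2)

For T(n) = 1T(n/2) + O(n^2): log_2(1) = 0.0000. This is Case 3 of the Master Theorem (c > log_b(a), work dominated by root), giving O(n^2).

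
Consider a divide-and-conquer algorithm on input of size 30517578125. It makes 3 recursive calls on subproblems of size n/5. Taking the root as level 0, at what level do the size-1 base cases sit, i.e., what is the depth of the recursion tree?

For divide and conquer with division factor 5:

Problem sizes at each level:
Level 0: 30517578125
Level 1: 6103515625
Level 2: 1220703125
Level 3: 244140625
Level 4: 48828125
Level 5: 9765625
Level 6: 1953125
Level 7: 390625
Level 8: 78125
Level 9: 15625
Level 10: 3125
Level 11: 625
Level 12: 125
Level 13: 25
Level 14: 5
Level 15: 1

The root is level 0 and the size-1 base case is level 15 (the tree spans levels 0 through 15, i.e. 16 levels counting the root), so the depth is the number of divisions: log_5(30517578125) = 15

The recursion tree depth is log_5(30517578125) = 15. At each level, the problem size is divided by 5, so it takes 15 divisions to reduce to a base case of size 1. The algorithm makes 3 recursive calls at each level.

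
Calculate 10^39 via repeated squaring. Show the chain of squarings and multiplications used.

Computing 10^39 by squaring (build up from 10^1; each line after the first costs one multiplication):

10^1 = 10
10^2 = (10^1)^2 = 10^2 = 100
10^4 = (10^2)^2 = 100^2 = 10000
10^8 = (10^4)^2 = 10000^2 = 100000000
10^9 = 10 * 10^8 = 10 * 100000000 = 1000000000
10^18 = (10^9)^2 = 1000000000^2 = 1000000000000000000
10^19 = 10 * 10^18 = 10 * 1000000000000000000 = 10000000000000000000
10^38 = (10^19)^2 = 10000000000000000000^2 = 100000000000000000000000000000000000000
10^39 = 10 * 10^38 = 10 * 100000000000000000000000000000000000000 = 1000000000000000000000000000000000000000

Result: 1000000000000000000000000000000000000000
Multiplications needed: 8 (8 lines after 10^1)

10^39 = 1000000000000000000000000000000000000000. Using exponentiation by squaring, this requires 8 multiplications. The key idea: if the exponent is even, square the half-power; if odd, multiply by the base once.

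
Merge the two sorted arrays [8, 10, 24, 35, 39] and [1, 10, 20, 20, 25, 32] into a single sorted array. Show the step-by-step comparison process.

Merging process:

Compare 8 vs 1: take 1 from right. Merged: [1]
Compare 8 vs 10: take 8 from left. Merged: [1, 8]
Compare 10 vs 10: take 10 from left. Merged: [1, 8, 10]
Compare 24 vs 10: take 10 from right. Merged: [1, 8, 10, 10]
Compare 24 vs 20: take 20 from right. Merged: [1, 8, 10, 10, 20]
Compare 24 vs 20: take 20 from right. Merged: [1, 8, 10, 10, 20, 20]
Compare 24 vs 25: take 24 from left. Merged: [1, 8, 10, 10, 20, 20, 24]
Compare 35 vs 25: take 25 from right. Merged: [1, 8, 10, 10, 20, 20, 24, 25]
Compare 35 vs 32: take 32 from right. Merged: [1, 8, 10, 10, 20, 20, 24, 25, 32]
Append remaining from left: [35, 39]. Merged: [1, 8, 10, 10, 20, 20, 24, 25, 32, 35, 39]

Final merged array: [1, 8, 10, 10, 20, 20, 24, 25, 32, 35, 39]
Total comparisons: 9

The merged array is [1, 8, 10, 10, 20, 20, 24, 25, 32, 35, 39], requiring 9 comparisons. The merge step runs in O(n) time where n is the total number of elements.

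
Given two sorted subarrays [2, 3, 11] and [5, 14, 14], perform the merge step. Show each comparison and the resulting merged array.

Merging process:

Compare 2 vs 5: take 2 from left. Merged: [2]
Compare 3 vs 5: take 3 from left. Merged: [2, 3]
Compare 11 vs 5: take 5 from right. Merged: [2, 3, 5]
Compare 11 vs 14: take 11 from left. Merged: [2, 3, 5, 11]
Append remaining from right: [14, 14]. Merged: [2, 3, 5, 11, 14, 14]

Final merged array: [2, 3, 5, 11, 14, 14]
Total comparisons: 4

The merged array is [2, 3, 5, 11, 14, 14], requiring 4 comparisons. The merge step runs in O(n) time where n is the total number of elements.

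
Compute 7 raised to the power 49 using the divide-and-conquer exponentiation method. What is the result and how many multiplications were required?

Computing 7^49 by squaring (build up from 7^1; each line after the first costs one multiplication):

7^1 = 7
7^2 = (7^1)^2 = 7^2 = 49
7^3 = 7 * 7^2 = 7 * 49 = 343
7^6 = (7^3)^2 = 343^2 = 117649
7^12 = (7^6)^2 = 117649^2 = 13841287201
7^24 = (7^12)^2 = 13841287201^2 = 191581231380566414401
7^48 = (7^24)^2 = 191581231380566414401^2 = 36703368217294125441230211032033660188801
7^49 = 7 * 7^48 = 7 * 36703368217294125441230211032033660188801 = 256923577521058878088611477224235621321607

Result: 256923577521058878088611477224235621321607
Multiplications needed: 7 (7 lines after 7^1)

7^49 = 256923577521058878088611477224235621321607. Using exponentiation by squaring, this requires 7 multiplications. The key idea: if the exponent is even, square the half-power; if odd, multiply by the base once.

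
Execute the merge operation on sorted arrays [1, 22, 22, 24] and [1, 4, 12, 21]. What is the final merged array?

Merging process:

Compare 1 vs 1: take 1 from left. Merged: [1]
Compare 22 vs 1: take 1 from right. Merged: [1, 1]
Compare 22 vs 4: take 4 from right. Merged: [1, 1, 4]
Compare 22 vs 12: take 12 from right. Merged: [1, 1, 4, 12]
Compare 22 vs 21: take 21 from right. Merged: [1, 1, 4, 12, 21]
Append remaining from left: [22, 22, 24]. Merged: [1, 1, 4, 12, 21, 22, 22, 24]

Final merged array: [1, 1, 4, 12, 21, 22, 22, 24]
Total comparisons: 5

The merged array is [1, 1, 4, 12, 21, 22, 22, 24], requiring 5 comparisons. The merge step runs in O(n) time where n is the total number of elements.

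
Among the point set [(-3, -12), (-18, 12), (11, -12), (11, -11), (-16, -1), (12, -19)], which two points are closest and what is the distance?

Computing all pairwise distances among 6 points:

d((-3, -12), (-18, 12)) = 28.3019
d((-3, -12), (11, -12)) = 14.0
d((-3, -12), (11, -11)) = 14.0357
d((-3, -12), (-16, -1)) = 17.0294
d((-3, -12), (12, -19)) = 16.5529
d((-18, 12), (11, -12)) = 37.6431
d((-18, 12), (11, -11)) = 37.0135
d((-18, 12), (-16, -1)) = 13.1529
d((-18, 12), (12, -19)) = 43.1393
d((11, -12), (11, -11)) = 1.0 <-- minimum
d((11, -12), (-16, -1)) = 29.1548
d((11, -12), (12, -19)) = 7.0711
d((11, -11), (-16, -1)) = 28.7924
d((11, -11), (12, -19)) = 8.0623
d((-16, -1), (12, -19)) = 33.2866

Closest pair: (11, -12) and (11, -11) with distance 1.0

The closest pair is (11, -12) and (11, -11) with Euclidean distance 1.0. For 6 points, brute-force pairwise comparison is shown above. For large n, the divide-and-conquer algorithm (sort by x, recurse on halves, check the dividing strip) achieves O(n log n).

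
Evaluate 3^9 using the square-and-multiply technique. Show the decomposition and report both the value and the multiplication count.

Computing 3^9 by squaring (build up from 3^1; each line after the first costs one multiplication):

3^1 = 3
3^2 = (3^1)^2 = 3^2 = 9
3^4 = (3^2)^2 = 9^2 = 81
3^8 = (3^4)^2 = 81^2 = 6561
3^9 = 3 * 3^8 = 3 * 6561 = 19683

Result: 19683
Multiplications needed: 4 (4 lines after 3^1)

3^9 = 19683. Using exponentiation by squaring, this requires 4 multiplications. The key idea: if the exponent is even, square the half-power; if odd, multiply by the base once.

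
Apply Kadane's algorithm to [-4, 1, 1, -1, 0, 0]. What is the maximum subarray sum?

Using Kadane's algorithm on [-4, 1, 1, -1, 0, 0]:

Scanning through the array:
Position 1 (value 1): max_ending_here = 1, max_so_far = 1
Position 2 (value 1): max_ending_here = 2, max_so_far = 2
Position 3 (value -1): max_ending_here = 1, max_so_far = 2
Position 4 (value 0): max_ending_here = 1, max_so_far = 2
Position 5 (value 0): max_ending_here = 1, max_so_far = 2

Maximum subarray: [1, 1]
Maximum sum: 2

The maximum subarray is [1, 1] with sum 2. This subarray runs from index 1 to index 2.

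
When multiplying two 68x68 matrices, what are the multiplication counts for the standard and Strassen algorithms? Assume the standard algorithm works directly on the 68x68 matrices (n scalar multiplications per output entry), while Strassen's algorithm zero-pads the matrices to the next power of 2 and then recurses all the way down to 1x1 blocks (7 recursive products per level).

Matrix multiplication for 68x68 matrices:

Strassen's algorithm requires power-of-2 dimensions. Pad 68x68 to 128x128 (next power of 2).

Standard algorithm: 68^3 = 314432 multiplications
Strassen's algorithm: 7^(log2(128)) = 7^7 = 823543 multiplications
Difference: 314432 - 823543 = -509111 (Strassen uses MORE here due to padding overhead — for small or just-over-power-of-2 n, padding can outweigh the per-level savings)

Standard: 314432 multiplications (68^3). Strassen: 823543 multiplications (7^7, after padding to 128x128). Strassen reduces 8 recursive multiplications to 7 at each level.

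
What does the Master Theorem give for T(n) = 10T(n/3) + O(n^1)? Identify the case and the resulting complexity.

Master Theorem for T(n) = 10T(n/3) + O(n^1):

a = 10, b = 3, c = 1
log_b(a) = log_3(10) = 2.0959

Case 1: c = 1 < log_3(10) = 2.0959
T(n) = O(n^(log_3 10))

For T(n) = 10T(n/3) + O(n^1): log_3(10) = 2.0959. This is Case 1 of the Master Theorem (c < log_b(a), work dominated by leaves), giving O(n^(log_3 10)).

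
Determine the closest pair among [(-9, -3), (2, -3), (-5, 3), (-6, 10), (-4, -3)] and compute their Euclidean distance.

Computing all pairwise distances among 5 points:

d((-9, -3), (2, -3)) = 11.0
d((-9, -3), (-5, 3)) = 7.2111
d((-9, -3), (-6, 10)) = 13.3417
d((-9, -3), (-4, -3)) = 5.0 <-- minimum
d((2, -3), (-5, 3)) = 9.2195
d((2, -3), (-6, 10)) = 15.2643
d((2, -3), (-4, -3)) = 6.0
d((-5, 3), (-6, 10)) = 7.0711
d((-5, 3), (-4, -3)) = 6.0828
d((-6, 10), (-4, -3)) = 13.1529

Closest pair: (-9, -3) and (-4, -3) with distance 5.0

The closest pair is (-9, -3) and (-4, -3) with Euclidean distance 5.0. For 5 points, brute-force pairwise comparison is shown above. For large n, the divide-and-conquer algorithm (sort by x, recurse on halves, check the dividing strip) achieves O(n log n).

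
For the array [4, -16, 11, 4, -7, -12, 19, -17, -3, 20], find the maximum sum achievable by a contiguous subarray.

Using Kadane's algorithm on [4, -16, 11, 4, -7, -12, 19, -17, -3, 20]:

Scanning through the array:
Position 1 (value -16): max_ending_here = -12, max_so_far = 4
Position 2 (value 11): max_ending_here = 11, max_so_far = 11
Position 3 (value 4): max_ending_here = 15, max_so_far = 15
Position 4 (value -7): max_ending_here = 8, max_so_far = 15
Position 5 (value -12): max_ending_here = -4, max_so_far = 15
Position 6 (value 19): max_ending_here = 19, max_so_far = 19
Position 7 (value -17): max_ending_here = 2, max_so_far = 19
Position 8 (value -3): max_ending_here = -1, max_so_far = 19
Position 9 (value 20): max_ending_here = 20, max_so_far = 20

Maximum subarray: [20]
Maximum sum: 20

The maximum subarray is [20] with sum 20. This subarray runs from index 9 to index 9.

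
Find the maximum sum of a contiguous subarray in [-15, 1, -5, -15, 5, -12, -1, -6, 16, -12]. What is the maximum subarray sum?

Using Kadane's algorithm on [-15, 1, -5, -15, 5, -12, -1, -6, 16, -12]:

Scanning through the array:
Position 1 (value 1): max_ending_here = 1, max_so_far = 1
Position 2 (value -5): max_ending_here = -4, max_so_far = 1
Position 3 (value -15): max_ending_here = -15, max_so_far = 1
Position 4 (value 5): max_ending_here = 5, max_so_far = 5
Position 5 (value -12): max_ending_here = -7, max_so_far = 5
Position 6 (value -1): max_ending_here = -1, max_so_far = 5
Position 7 (value -6): max_ending_here = -6, max_so_far = 5
Position 8 (value 16): max_ending_here = 16, max_so_far = 16
Position 9 (value -12): max_ending_here = 4, max_so_far = 16

Maximum subarray: [16]
Maximum sum: 16

The maximum subarray is [16] with sum 16. This subarray runs from index 8 to index 8.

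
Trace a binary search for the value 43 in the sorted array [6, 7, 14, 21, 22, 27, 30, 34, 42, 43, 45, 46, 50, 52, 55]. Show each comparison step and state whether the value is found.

Binary search for 43 in [6, 7, 14, 21, 22, 27, 30, 34, 42, 43, 45, 46, 50, 52, 55]:

lo=0, hi=14, mid=7, arr[mid]=34 -> 34 < 43, search right half
lo=8, hi=14, mid=11, arr[mid]=46 -> 46 > 43, search left half
lo=8, hi=10, mid=9, arr[mid]=43 -> Found target at index 9!

Binary search finds 43 at index 9 after 3 comparisons. The search repeatedly halves the search space by comparing with the middle element.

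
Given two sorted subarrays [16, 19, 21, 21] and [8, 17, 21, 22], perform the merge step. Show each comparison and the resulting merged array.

Merging process:

Compare 16 vs 8: take 8 from right. Merged: [8]
Compare 16 vs 17: take 16 from left. Merged: [8, 16]
Compare 19 vs 17: take 17 from right. Merged: [8, 16, 17]
Compare 19 vs 21: take 19 from left. Merged: [8, 16, 17, 19]
Compare 21 vs 21: take 21 from left. Merged: [8, 16, 17, 19, 21]
Compare 21 vs 21: take 21 from left. Merged: [8, 16, 17, 19, 21, 21]
Append remaining from right: [21, 22]. Merged: [8, 16, 17, 19, 21, 21, 21, 22]

Final merged array: [8, 16, 17, 19, 21, 21, 21, 22]
Total comparisons: 6

The merged array is [8, 16, 17, 19, 21, 21, 21, 22], requiring 6 comparisons. The merge step runs in O(n) time where n is the total number of elements.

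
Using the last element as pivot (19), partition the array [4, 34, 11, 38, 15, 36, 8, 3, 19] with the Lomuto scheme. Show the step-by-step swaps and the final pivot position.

Lomuto partition with pivot = 19:

Initial array: [4, 34, 11, 38, 15, 36, 8, 3, 19]

arr[0]=4 <= 19: swap with position 0, array becomes [4, 34, 11, 38, 15, 36, 8, 3, 19]
arr[1]=34 > 19: no swap
arr[2]=11 <= 19: swap with position 1, array becomes [4, 11, 34, 38, 15, 36, 8, 3, 19]
arr[3]=38 > 19: no swap
arr[4]=15 <= 19: swap with position 2, array becomes [4, 11, 15, 38, 34, 36, 8, 3, 19]
arr[5]=36 > 19: no swap
arr[6]=8 <= 19: swap with position 3, array becomes [4, 11, 15, 8, 34, 36, 38, 3, 19]
arr[7]=3 <= 19: swap with position 4, array becomes [4, 11, 15, 8, 3, 36, 38, 34, 19]

Place pivot at position 5: [4, 11, 15, 8, 3, 19, 38, 34, 36]
Pivot position: 5

After partitioning with pivot 19, the array becomes [4, 11, 15, 8, 3, 19, 38, 34, 36]. The pivot is placed at index 5. All elements to the left of the pivot are <= 19, and all elements to the right are > 19.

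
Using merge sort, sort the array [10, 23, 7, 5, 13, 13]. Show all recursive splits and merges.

Merge sort trace:

Split: [10, 23, 7, 5, 13, 13] -> [10, 23, 7] and [5, 13, 13]
  Split: [10, 23, 7] -> [10] and [23, 7]
    Split: [23, 7] -> [23] and [7]
    Merge: [23] + [7] -> [7, 23]
  Merge: [10] + [7, 23] -> [7, 10, 23]
  Split: [5, 13, 13] -> [5] and [13, 13]
    Split: [13, 13] -> [13] and [13]
    Merge: [13] + [13] -> [13, 13]
  Merge: [5] + [13, 13] -> [5, 13, 13]
Merge: [7, 10, 23] + [5, 13, 13] -> [5, 7, 10, 13, 13, 23]

Final sorted array: [5, 7, 10, 13, 13, 23]

The merge sort proceeds by recursively splitting the array and merging sorted halves.
After all merges, the sorted array is [5, 7, 10, 13, 13, 23].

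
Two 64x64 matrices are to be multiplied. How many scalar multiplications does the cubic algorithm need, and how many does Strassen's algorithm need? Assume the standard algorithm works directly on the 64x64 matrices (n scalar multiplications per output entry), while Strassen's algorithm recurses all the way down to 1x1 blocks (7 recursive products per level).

Matrix multiplication for 64x64 matrices:

Standard algorithm: 64^3 = 262144 multiplications
Strassen's algorithm: 7^(log2(64)) = 7^6 = 117649 multiplications
Savings: 262144 - 117649 = 144495 multiplications

Standard: 262144 multiplications (64^3). Strassen: 117649 multiplications (7^6). Strassen reduces 8 recursive multiplications to 7 at each level.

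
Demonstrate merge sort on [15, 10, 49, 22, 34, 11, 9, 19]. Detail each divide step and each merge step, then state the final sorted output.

Merge sort trace:

Split: [15, 10, 49, 22, 34, 11, 9, 19] -> [15, 10, 49, 22] and [34, 11, 9, 19]
  Split: [15, 10, 49, 22] -> [15, 10] and [49, 22]
    Split: [15, 10] -> [15] and [10]
    Merge: [15] + [10] -> [10, 15]
    Split: [49, 22] -> [49] and [22]
    Merge: [49] + [22] -> [22, 49]
  Merge: [10, 15] + [22, 49] -> [10, 15, 22, 49]
  Split: [34, 11, 9, 19] -> [34, 11] and [9, 19]
    Split: [34, 11] -> [34] and [11]
    Merge: [34] + [11] -> [11, 34]
    Split: [9, 19] -> [9] and [19]
    Merge: [9] + [19] -> [9, 19]
  Merge: [11, 34] + [9, 19] -> [9, 11, 19, 34]
Merge: [10, 15, 22, 49] + [9, 11, 19, 34] -> [9, 10, 11, 15, 19, 22, 34, 49]

Final sorted array: [9, 10, 11, 15, 19, 22, 34, 49]

The merge sort proceeds by recursively splitting the array and merging sorted halves.
After all merges, the sorted array is [9, 10, 11, 15, 19, 22, 34, 49].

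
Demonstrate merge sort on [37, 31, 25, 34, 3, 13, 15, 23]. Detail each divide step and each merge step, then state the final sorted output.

Merge sort trace:

Split: [37, 31, 25, 34, 3, 13, 15, 23] -> [37, 31, 25, 34] and [3, 13, 15, 23]
  Split: [37, 31, 25, 34] -> [37, 31] and [25, 34]
    Split: [37, 31] -> [37] and [31]
    Merge: [37] + [31] -> [31, 37]
    Split: [25, 34] -> [25] and [34]
    Merge: [25] + [34] -> [25, 34]
  Merge: [31, 37] + [25, 34] -> [25, 31, 34, 37]
  Split: [3, 13, 15, 23] -> [3, 13] and [15, 23]
    Split: [3, 13] -> [3] and [13]
    Merge: [3] + [13] -> [3, 13]
    Split: [15, 23] -> [15] and [23]
    Merge: [15] + [23] -> [15, 23]
  Merge: [3, 13] + [15, 23] -> [3, 13, 15, 23]
Merge: [25, 31, 34, 37] + [3, 13, 15, 23] -> [3, 13, 15, 23, 25, 31, 34, 37]

Final sorted array: [3, 13, 15, 23, 25, 31, 34, 37]

The merge sort proceeds by recursively splitting the array and merging sorted halves.
After all merges, the sorted array is [3, 13, 15, 23, 25, 31, 34, 37].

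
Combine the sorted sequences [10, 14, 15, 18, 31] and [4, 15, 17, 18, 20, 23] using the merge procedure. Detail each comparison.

Merging process:

Compare 10 vs 4: take 4 from right. Merged: [4]
Compare 10 vs 15: take 10 from left. Merged: [4, 10]
Compare 14 vs 15: take 14 from left. Merged: [4, 10, 14]
Compare 15 vs 15: take 15 from left. Merged: [4, 10, 14, 15]
Compare 18 vs 15: take 15 from right. Merged: [4, 10, 14, 15, 15]
Compare 18 vs 17: take 17 from right. Merged: [4, 10, 14, 15, 15, 17]
Compare 18 vs 18: take 18 from left. Merged: [4, 10, 14, 15, 15, 17, 18]
Compare 31 vs 18: take 18 from right. Merged: [4, 10, 14, 15, 15, 17, 18, 18]
Compare 31 vs 20: take 20 from right. Merged: [4, 10, 14, 15, 15, 17, 18, 18, 20]
Compare 31 vs 23: take 23 from right. Merged: [4, 10, 14, 15, 15, 17, 18, 18, 20, 23]
Append remaining from left: [31]. Merged: [4, 10, 14, 15, 15, 17, 18, 18, 20, 23, 31]

Final merged array: [4, 10, 14, 15, 15, 17, 18, 18, 20, 23, 31]
Total comparisons: 10

The merged array is [4, 10, 14, 15, 15, 17, 18, 18, 20, 23, 31], requiring 10 comparisons. The merge step runs in O(n) time where n is the total number of elements.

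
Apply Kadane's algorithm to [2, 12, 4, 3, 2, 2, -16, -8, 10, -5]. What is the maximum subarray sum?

Using Kadane's algorithm on [2, 12, 4, 3, 2, 2, -16, -8, 10, -5]:

Scanning through the array:
Position 1 (value 12): max_ending_here = 14, max_so_far = 14
Position 2 (value 4): max_ending_here = 18, max_so_far = 18
Position 3 (value 3): max_ending_here = 21, max_so_far = 21
Position 4 (value 2): max_ending_here = 23, max_so_far = 23
Position 5 (value 2): max_ending_here = 25, max_so_far = 25
Position 6 (value -16): max_ending_here = 9, max_so_far = 25
Position 7 (value -8): max_ending_here = 1, max_so_far = 25
Position 8 (value 10): max_ending_here = 11, max_so_far = 25
Position 9 (value -5): max_ending_here = 6, max_so_far = 25

Maximum subarray: [2, 12, 4, 3, 2, 2]
Maximum sum: 25

The maximum subarray is [2, 12, 4, 3, 2, 2] with sum 25. This subarray runs from index 0 to index 5.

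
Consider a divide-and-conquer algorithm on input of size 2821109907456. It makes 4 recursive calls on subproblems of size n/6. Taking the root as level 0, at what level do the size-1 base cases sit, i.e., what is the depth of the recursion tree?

For divide and conquer with division factor 6:

Problem sizes at each level:
Level 0: 2821109907456
Level 1: 470184984576
Level 2: 78364164096
Level 3: 13060694016
Level 4: 2176782336
Level 5: 362797056
Level 6: 60466176
Level 7: 10077696
Level 8: 1679616
Level 9: 279936
Level 10: 46656
Level 11: 7776
Level 12: 1296
Level 13: 216
Level 14: 36
Level 15: 6
Level 16: 1

The root is level 0 and the size-1 base case is level 16 (the tree spans levels 0 through 16, i.e. 17 levels counting the root), so the depth is the number of divisions: log_6(2821109907456) = 16

The recursion tree depth is log_6(2821109907456) = 16. At each level, the problem size is divided by 6, so it takes 16 divisions to reduce to a base case of size 1. The algorithm makes 4 recursive calls at each level.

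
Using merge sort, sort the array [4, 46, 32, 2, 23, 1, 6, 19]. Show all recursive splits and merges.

Merge sort trace:

Split: [4, 46, 32, 2, 23, 1, 6, 19] -> [4, 46, 32, 2] and [23, 1, 6, 19]
  Split: [4, 46, 32, 2] -> [4, 46] and [32, 2]
    Split: [4, 46] -> [4] and [46]
    Merge: [4] + [46] -> [4, 46]
    Split: [32, 2] -> [32] and [2]
    Merge: [32] + [2] -> [2, 32]
  Merge: [4, 46] + [2, 32] -> [2, 4, 32, 46]
  Split: [23, 1, 6, 19] -> [23, 1] and [6, 19]
    Split: [23, 1] -> [23] and [1]
    Merge: [23] + [1] -> [1, 23]
    Split: [6, 19] -> [6] and [19]
    Merge: [6] + [19] -> [6, 19]
  Merge: [1, 23] + [6, 19] -> [1, 6, 19, 23]
Merge: [2, 4, 32, 46] + [1, 6, 19, 23] -> [1, 2, 4, 6, 19, 23, 32, 46]

Final sorted array: [1, 2, 4, 6, 19, 23, 32, 46]

The merge sort proceeds by recursively splitting the array and merging sorted halves.
After all merges, the sorted array is [1, 2, 4, 6, 19, 23, 32, 46].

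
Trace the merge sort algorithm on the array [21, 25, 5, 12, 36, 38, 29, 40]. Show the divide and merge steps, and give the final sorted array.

Merge sort trace:

Split: [21, 25, 5, 12, 36, 38, 29, 40] -> [21, 25, 5, 12] and [36, 38, 29, 40]
  Split: [21, 25, 5, 12] -> [21, 25] and [5, 12]
    Split: [21, 25] -> [21] and [25]
    Merge: [21] + [25] -> [21, 25]
    Split: [5, 12] -> [5] and [12]
    Merge: [5] + [12] -> [5, 12]
  Merge: [21, 25] + [5, 12] -> [5, 12, 21, 25]
  Split: [36, 38, 29, 40] -> [36, 38] and [29, 40]
    Split: [36, 38] -> [36] and [38]
    Merge: [36] + [38] -> [36, 38]
    Split: [29, 40] -> [29] and [40]
    Merge: [29] + [40] -> [29, 40]
  Merge: [36, 38] + [29, 40] -> [29, 36, 38, 40]
Merge: [5, 12, 21, 25] + [29, 36, 38, 40] -> [5, 12, 21, 25, 29, 36, 38, 40]

Final sorted array: [5, 12, 21, 25, 29, 36, 38, 40]

The merge sort proceeds by recursively splitting the array and merging sorted halves.
After all merges, the sorted array is [5, 12, 21, 25, 29, 36, 38, 40].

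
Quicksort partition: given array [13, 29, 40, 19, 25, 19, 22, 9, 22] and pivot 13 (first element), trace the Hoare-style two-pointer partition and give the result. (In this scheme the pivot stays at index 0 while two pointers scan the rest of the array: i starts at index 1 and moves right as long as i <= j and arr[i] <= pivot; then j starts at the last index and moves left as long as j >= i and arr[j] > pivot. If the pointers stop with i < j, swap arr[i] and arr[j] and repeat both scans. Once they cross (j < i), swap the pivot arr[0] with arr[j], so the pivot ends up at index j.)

Hoare-style two-pointer partition with pivot = 13:

Initial array: [13, 29, 40, 19, 25, 19, 22, 9, 22]

Pointers start at i = 1, j = 8.
i stops at index 1 (arr[1]=29 > 13), j stops at index 7 (arr[7]=9 <= 13): swap arr[1] and arr[7], array becomes [13, 9, 40, 19, 25, 19, 22, 29, 22]
i ends at 2, j ends at 1: the pointers have crossed (j < i), so scanning stops.

Swap pivot arr[0] with arr[1] to place pivot at position 1: [9, 13, 40, 19, 25, 19, 22, 29, 22]
Pivot position: 1

After partitioning with pivot 13, the array becomes [9, 13, 40, 19, 25, 19, 22, 29, 22]. The pivot is placed at index 1. All elements to the left of the pivot are <= 13, and all elements to the right are > 13.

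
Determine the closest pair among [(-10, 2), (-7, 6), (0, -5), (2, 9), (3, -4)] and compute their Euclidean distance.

Computing all pairwise distances among 5 points:

d((-10, 2), (-7, 6)) = 5.0
d((-10, 2), (0, -5)) = 12.2066
d((-10, 2), (2, 9)) = 13.8924
d((-10, 2), (3, -4)) = 14.3178
d((-7, 6), (0, -5)) = 13.0384
d((-7, 6), (2, 9)) = 9.4868
d((-7, 6), (3, -4)) = 14.1421
d((0, -5), (2, 9)) = 14.1421
d((0, -5), (3, -4)) = 3.1623 <-- minimum
d((2, 9), (3, -4)) = 13.0384

Closest pair: (0, -5) and (3, -4) with distance 3.1623

The closest pair is (0, -5) and (3, -4) with Euclidean distance 3.1623. For 5 points, brute-force pairwise comparison is shown above. For large n, the divide-and-conquer algorithm (sort by x, recurse on halves, check the dividing strip) achieves O(n log n).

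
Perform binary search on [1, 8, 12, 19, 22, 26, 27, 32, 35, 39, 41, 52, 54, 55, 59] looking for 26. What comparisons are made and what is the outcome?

Binary search for 26 in [1, 8, 12, 19, 22, 26, 27, 32, 35, 39, 41, 52, 54, 55, 59]:

lo=0, hi=14, mid=7, arr[mid]=32 -> 32 > 26, search left half
lo=0, hi=6, mid=3, arr[mid]=19 -> 19 < 26, search right half
lo=4, hi=6, mid=5, arr[mid]=26 -> Found target at index 5!

Binary search finds 26 at index 5 after 3 comparisons. The search repeatedly halves the search space by comparing with the middle element.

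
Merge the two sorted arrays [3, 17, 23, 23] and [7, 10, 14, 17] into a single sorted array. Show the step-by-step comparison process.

Merging process:

Compare 3 vs 7: take 3 from left. Merged: [3]
Compare 17 vs 7: take 7 from right. Merged: [3, 7]
Compare 17 vs 10: take 10 from right. Merged: [3, 7, 10]
Compare 17 vs 14: take 14 from right. Merged: [3, 7, 10, 14]
Compare 17 vs 17: take 17 from left. Merged: [3, 7, 10, 14, 17]
Compare 23 vs 17: take 17 from right. Merged: [3, 7, 10, 14, 17, 17]
Append remaining from left: [23, 23]. Merged: [3, 7, 10, 14, 17, 17, 23, 23]

Final merged array: [3, 7, 10, 14, 17, 17, 23, 23]
Total comparisons: 6

The merged array is [3, 7, 10, 14, 17, 17, 23, 23], requiring 6 comparisons. The merge step runs in O(n) time where n is the total number of elements.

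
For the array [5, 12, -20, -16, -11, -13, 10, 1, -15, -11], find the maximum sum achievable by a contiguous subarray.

Using Kadane's algorithm on [5, 12, -20, -16, -11, -13, 10, 1, -15, -11]:

Scanning through the array:
Position 1 (value 12): max_ending_here = 17, max_so_far = 17
Position 2 (value -20): max_ending_here = -3, max_so_far = 17
Position 3 (value -16): max_ending_here = -16, max_so_far = 17
Position 4 (value -11): max_ending_here = -11, max_so_far = 17
Position 5 (value -13): max_ending_here = -13, max_so_far = 17
Position 6 (value 10): max_ending_here = 10, max_so_far = 17
Position 7 (value 1): max_ending_here = 11, max_so_far = 17
Position 8 (value -15): max_ending_here = -4, max_so_far = 17
Position 9 (value -11): max_ending_here = -11, max_so_far = 17

Maximum subarray: [5, 12]
Maximum sum: 17

The maximum subarray is [5, 12] with sum 17. This subarray runs from index 0 to index 1.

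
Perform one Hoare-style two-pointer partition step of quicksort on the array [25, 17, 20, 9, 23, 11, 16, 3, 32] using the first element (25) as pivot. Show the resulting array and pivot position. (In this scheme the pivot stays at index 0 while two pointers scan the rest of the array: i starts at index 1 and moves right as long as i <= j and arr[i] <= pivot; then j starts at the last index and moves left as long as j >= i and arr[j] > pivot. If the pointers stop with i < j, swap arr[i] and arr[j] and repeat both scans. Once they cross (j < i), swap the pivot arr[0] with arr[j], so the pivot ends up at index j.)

Hoare-style two-pointer partition with pivot = 25:

Initial array: [25, 17, 20, 9, 23, 11, 16, 3, 32]

Pointers start at i = 1, j = 8.
i ends at 8, j ends at 7: the pointers have crossed (j < i), so scanning stops.

Swap pivot arr[0] with arr[7] to place pivot at position 7: [3, 17, 20, 9, 23, 11, 16, 25, 32]
Pivot position: 7

After partitioning with pivot 25, the array becomes [3, 17, 20, 9, 23, 11, 16, 25, 32]. The pivot is placed at index 7. All elements to the left of the pivot are <= 25, and all elements to the right are > 25.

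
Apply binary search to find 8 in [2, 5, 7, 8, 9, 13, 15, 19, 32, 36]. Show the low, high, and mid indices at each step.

Binary search for 8 in [2, 5, 7, 8, 9, 13, 15, 19, 32, 36]:

lo=0, hi=9, mid=4, arr[mid]=9 -> 9 > 8, search left half
lo=0, hi=3, mid=1, arr[mid]=5 -> 5 < 8, search right half
lo=2, hi=3, mid=2, arr[mid]=7 -> 7 < 8, search right half
lo=3, hi=3, mid=3, arr[mid]=8 -> Found target at index 3!

Binary search finds 8 at index 3 after 4 comparisons. The search repeatedly halves the search space by comparing with the middle element.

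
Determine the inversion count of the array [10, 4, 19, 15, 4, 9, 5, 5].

Finding inversions in [10, 4, 19, 15, 4, 9, 5, 5]:

(0, 1): arr[0]=10 > arr[1]=4
(0, 4): arr[0]=10 > arr[4]=4
(0, 5): arr[0]=10 > arr[5]=9
(0, 6): arr[0]=10 > arr[6]=5
(0, 7): arr[0]=10 > arr[7]=5
(2, 3): arr[2]=19 > arr[3]=15
(2, 4): arr[2]=19 > arr[4]=4
(2, 5): arr[2]=19 > arr[5]=9
(2, 6): arr[2]=19 > arr[6]=5
(2, 7): arr[2]=19 > arr[7]=5
(3, 4): arr[3]=15 > arr[4]=4
(3, 5): arr[3]=15 > arr[5]=9
(3, 6): arr[3]=15 > arr[6]=5
(3, 7): arr[3]=15 > arr[7]=5
(5, 6): arr[5]=9 > arr[6]=5
(5, 7): arr[5]=9 > arr[7]=5

Total inversions: 16

The array has 16 inversion(s): (0,1), (0,4), (0,5), (0,6), (0,7), (2,3), (2,4), (2,5), (2,6), (2,7), (3,4), (3,5), (3,6), (3,7), (5,6), (5,7). Each pair (i,j) satisfies i < j and arr[i] > arr[j].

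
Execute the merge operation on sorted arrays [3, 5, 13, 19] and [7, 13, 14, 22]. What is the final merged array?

Merging process:

Compare 3 vs 7: take 3 from left. Merged: [3]
Compare 5 vs 7: take 5 from left. Merged: [3, 5]
Compare 13 vs 7: take 7 from right. Merged: [3, 5, 7]
Compare 13 vs 13: take 13 from left. Merged: [3, 5, 7, 13]
Compare 19 vs 13: take 13 from right. Merged: [3, 5, 7, 13, 13]
Compare 19 vs 14: take 14 from right. Merged: [3, 5, 7, 13, 13, 14]
Compare 19 vs 22: take 19 from left. Merged: [3, 5, 7, 13, 13, 14, 19]
Append remaining from right: [22]. Merged: [3, 5, 7, 13, 13, 14, 19, 22]

Final merged array: [3, 5, 7, 13, 13, 14, 19, 22]
Total comparisons: 7

The merged array is [3, 5, 7, 13, 13, 14, 19, 22], requiring 7 comparisons. The merge step runs in O(n) time where n is the total number of elements.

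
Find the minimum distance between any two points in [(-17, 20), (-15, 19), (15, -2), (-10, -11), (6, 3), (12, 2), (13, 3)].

Computing all pairwise distances among 7 points:

d((-17, 20), (-15, 19)) = 2.2361
d((-17, 20), (15, -2)) = 38.833
d((-17, 20), (-10, -11)) = 31.7805
d((-17, 20), (6, 3)) = 28.6007
d((-17, 20), (12, 2)) = 34.1321
d((-17, 20), (13, 3)) = 34.4819
d((-15, 19), (15, -2)) = 36.6197
d((-15, 19), (-10, -11)) = 30.4138
d((-15, 19), (6, 3)) = 26.4008
d((-15, 19), (12, 2)) = 31.9061
d((-15, 19), (13, 3)) = 32.249
d((15, -2), (-10, -11)) = 26.5707
d((15, -2), (6, 3)) = 10.2956
d((15, -2), (12, 2)) = 5.0
d((15, -2), (13, 3)) = 5.3852
d((-10, -11), (6, 3)) = 21.2603
d((-10, -11), (12, 2)) = 25.5539
d((-10, -11), (13, 3)) = 26.9258
d((6, 3), (12, 2)) = 6.0828
d((6, 3), (13, 3)) = 7.0
d((12, 2), (13, 3)) = 1.4142 <-- minimum

Closest pair: (12, 2) and (13, 3) with distance 1.4142

The closest pair is (12, 2) and (13, 3) with Euclidean distance 1.4142. For 7 points, brute-force pairwise comparison is shown above. For large n, the divide-and-conquer algorithm (sort by x, recurse on halves, check the dividing strip) achieves O(n log n).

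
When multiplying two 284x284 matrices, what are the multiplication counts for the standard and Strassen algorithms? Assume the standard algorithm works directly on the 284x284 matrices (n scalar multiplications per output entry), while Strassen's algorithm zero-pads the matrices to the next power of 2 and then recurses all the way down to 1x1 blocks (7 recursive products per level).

Matrix multiplication for 284x284 matrices:

Strassen's algorithm requires power-of-2 dimensions. Pad 284x284 to 512x512 (next power of 2).

Standard algorithm: 284^3 = 22906304 multiplications
Strassen's algorithm: 7^(log2(512)) = 7^9 = 40353607 multiplications
Difference: 22906304 - 40353607 = -17447303 (Strassen uses MORE here due to padding overhead — for small or just-over-power-of-2 n, padding can outweigh the per-level savings)

Standard: 22906304 multiplications (284^3). Strassen: 40353607 multiplications (7^9, after padding to 512x512). Strassen reduces 8 recursive multiplications to 7 at each level.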